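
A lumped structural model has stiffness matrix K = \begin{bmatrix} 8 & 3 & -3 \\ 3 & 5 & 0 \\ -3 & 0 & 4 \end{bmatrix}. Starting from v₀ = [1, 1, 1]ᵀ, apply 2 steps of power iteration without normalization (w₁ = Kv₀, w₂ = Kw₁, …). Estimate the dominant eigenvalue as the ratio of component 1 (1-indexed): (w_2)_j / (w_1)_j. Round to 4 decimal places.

λ ≈ 10.6250

w1 = Kv₀ = (8·1 + 3·1 + (-3)·1; 3·1 + 5·1 + 0·1; (-3)·1 + 0·1 + 4·1) = (8, 8, 1)
w2 = Kw1 = (8·8 + 3·8 + (-3)·1; 3·8 + 5·8 + 0·1; (-3)·8 + 0·8 + 4·1) = (85, 64, -20)
Ratio at component: 85 / 8 = 10.6250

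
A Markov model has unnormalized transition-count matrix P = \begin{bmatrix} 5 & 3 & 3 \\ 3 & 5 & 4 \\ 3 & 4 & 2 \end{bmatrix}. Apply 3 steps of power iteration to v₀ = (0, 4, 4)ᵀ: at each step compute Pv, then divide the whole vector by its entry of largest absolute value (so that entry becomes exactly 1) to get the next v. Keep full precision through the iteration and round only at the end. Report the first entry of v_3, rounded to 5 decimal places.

0.90260

Pv0 = (24.000000, 36.000000, 24.000000); divide by 36.000000 → v1 = (0.666667, 1.000000, 0.666667)
Pv1 = (8.333333, 9.666667, 7.333333); divide by 9.666667 → v2 = (0.862069, 1.000000, 0.758621)
Pv2 = (9.586207, 10.620690, 8.103448); divide by 10.620690 → v3 = (0.902597, 1.000000, 0.762987)
Requested entry of v3: 3336/3696 = 0.90260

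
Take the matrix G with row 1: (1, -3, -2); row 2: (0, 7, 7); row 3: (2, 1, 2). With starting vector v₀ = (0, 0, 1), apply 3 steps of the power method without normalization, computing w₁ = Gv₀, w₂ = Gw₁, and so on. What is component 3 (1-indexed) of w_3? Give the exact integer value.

w1 = Gv₀ = (1·0 + (-3)·0 + (-2)·1; 0·0 + 7·0 + 7·1; 2·0 + 1·0 + 2·1) = (-2, 7, 2)
w2 = Gw1 = (1·(-2) + (-3)·7 + (-2)·2; 0·(-2) + 7·7 + 7·2; 2·(-2) + 1·7 + 2·2) = (-27, 63, 7)
w3 = Gw2 = (-230, 490, 23)
The requested component of w3 is 23.

23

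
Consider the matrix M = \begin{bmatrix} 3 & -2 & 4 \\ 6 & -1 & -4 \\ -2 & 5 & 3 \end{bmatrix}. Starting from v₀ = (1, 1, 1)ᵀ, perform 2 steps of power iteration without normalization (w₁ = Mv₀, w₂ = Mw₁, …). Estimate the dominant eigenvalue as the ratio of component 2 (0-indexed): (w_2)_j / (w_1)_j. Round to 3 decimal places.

w1 = Mv₀ = (3·1 + (-2)·1 + 4·1; 6·1 + (-1)·1 + (-4)·1; (-2)·1 + 5·1 + 3·1) = (5, 1, 6)
w2 = Mw1 = (3·5 + (-2)·1 + 4·6; 6·5 + (-1)·1 + (-4)·6; (-2)·5 + 5·1 + 3·6) = (37, 5, 13)
Ratio at component: 13 / 6 = 2.167

2.167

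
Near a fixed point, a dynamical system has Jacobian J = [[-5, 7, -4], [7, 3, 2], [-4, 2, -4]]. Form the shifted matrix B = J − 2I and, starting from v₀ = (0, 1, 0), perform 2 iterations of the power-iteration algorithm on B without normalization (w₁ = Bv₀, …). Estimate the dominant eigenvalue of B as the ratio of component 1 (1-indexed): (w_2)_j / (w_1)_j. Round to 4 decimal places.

B = J − 2I has rows (-7, 7, -4); (7, 1, 2); (-4, 2, -6)
w1 = Bv₀ = (7, 1, 2)
w2 = Bw1 = (-50, 54, -38)
Ratio: -50/7 = -7.1429

μ ≈ -7.1429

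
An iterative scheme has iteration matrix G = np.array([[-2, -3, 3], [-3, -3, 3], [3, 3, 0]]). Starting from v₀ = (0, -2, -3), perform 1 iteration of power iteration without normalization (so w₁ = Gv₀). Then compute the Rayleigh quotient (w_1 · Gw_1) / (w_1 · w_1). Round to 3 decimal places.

w1 = Gv₀ = ((-2)·0 + (-3)·(-2) + 3·(-3); (-3)·0 + (-3)·(-2) + 3·(-3); 3·0 + 3·(-2) + 0·(-3)) = (-3, -3, -6)
Gw1 = (-3, 0, -18)
w1·Gw1 = (-3)·(-3) + (-3)·0 + (-6)·(-18) = 117; w1·w1 = (-3)·(-3) + (-3)·(-3) + (-6)·(-6) = 54
λ ≈ 117/54 = 2.167

λ ≈ 2.167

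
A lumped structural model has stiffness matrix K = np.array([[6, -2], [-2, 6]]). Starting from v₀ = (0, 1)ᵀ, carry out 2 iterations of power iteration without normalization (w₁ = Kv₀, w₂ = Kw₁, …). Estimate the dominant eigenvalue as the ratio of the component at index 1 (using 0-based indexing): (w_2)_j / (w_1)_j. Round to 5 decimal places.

w1 = Kv₀ = (6·0 + (-2)·1; (-2)·0 + 6·1) = (-2, 6)
w2 = Kw1 = (6·(-2) + (-2)·6; (-2)·(-2) + 6·6) = (-24, 40)
Ratio at component: 40 / 6 = 6.66667

λ ≈ 6.66667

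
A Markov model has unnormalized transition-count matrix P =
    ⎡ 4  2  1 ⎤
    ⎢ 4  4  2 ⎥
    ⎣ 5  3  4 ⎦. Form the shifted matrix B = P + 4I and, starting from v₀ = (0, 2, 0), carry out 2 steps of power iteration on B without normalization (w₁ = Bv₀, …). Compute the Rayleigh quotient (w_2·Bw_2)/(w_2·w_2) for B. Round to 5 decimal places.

12.79528

B = P + 4I has rows (8, 2, 1); (4, 8, 2); (5, 3, 8)
w1 = Bv₀ = (8·0 + 2·2 + 1·0; 4·0 + 8·2 + 2·0; 5·0 + 3·2 + 8·0) = (4, 16, 6)
w2 = Bw1 = (8·4 + 2·16 + 1·6; 4·4 + 8·16 + 2·6; 5·4 + 3·16 + 8·6) = (70, 156, 116)
Bw2 = (988, 1760, 1746)
w2·Bw2 = 546256; w2·w2 = 42692; μ ≈ 546256/42692 = 12.79528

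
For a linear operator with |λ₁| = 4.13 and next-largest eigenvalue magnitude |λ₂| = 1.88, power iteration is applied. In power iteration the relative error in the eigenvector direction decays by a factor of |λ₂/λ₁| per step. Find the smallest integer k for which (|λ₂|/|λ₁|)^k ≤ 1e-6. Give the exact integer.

|λ₂/λ₁| = 1.88/4.13 = 0.45521
Need k ≥ ln(1e-6) / ln(0.45521) = -13.8155 / -0.7870 ≈ 17.555
Smallest integer k satisfying the bound: 18

18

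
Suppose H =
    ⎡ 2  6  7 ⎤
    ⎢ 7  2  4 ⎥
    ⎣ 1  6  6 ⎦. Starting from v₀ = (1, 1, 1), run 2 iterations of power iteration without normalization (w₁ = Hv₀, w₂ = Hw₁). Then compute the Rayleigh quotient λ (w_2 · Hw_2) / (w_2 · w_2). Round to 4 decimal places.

13.4877

w1 = Hv₀ = (15, 13, 13)
w2 = Hw1 = (199, 183, 171)
Hw2 = (2693, 2443, 2323)
w2·Hw2 = 199·2693 + 183·2443 + 171·2323 = 1380209; w2·w2 = 199·199 + 183·183 + 171·171 = 102331
λ ≈ 1380209/102331 = 13.4877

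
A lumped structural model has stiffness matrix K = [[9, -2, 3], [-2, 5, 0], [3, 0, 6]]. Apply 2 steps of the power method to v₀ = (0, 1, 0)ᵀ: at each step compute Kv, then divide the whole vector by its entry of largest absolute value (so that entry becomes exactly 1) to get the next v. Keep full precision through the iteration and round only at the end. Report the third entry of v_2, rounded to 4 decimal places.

-0.2069

Kv0 = (-2.00000, 5.00000, 0.00000); divide by 5.00000 → v1 = (-0.40000, 1.00000, 0.00000)
Kv1 = (-5.60000, 5.80000, -1.20000); divide by 5.80000 → v2 = (-0.96552, 1.00000, -0.20690)
Requested entry of v2: -6/29 = -0.2069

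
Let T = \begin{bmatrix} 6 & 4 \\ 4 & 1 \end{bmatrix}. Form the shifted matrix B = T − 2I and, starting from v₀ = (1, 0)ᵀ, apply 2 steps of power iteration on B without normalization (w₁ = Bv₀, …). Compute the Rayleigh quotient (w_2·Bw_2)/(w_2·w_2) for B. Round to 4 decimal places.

B = T − 2I has rows (4, 4); (4, -1)
w1 = Bv₀ = (4·1 + 4·0; 4·1 + (-1)·0) = (4, 4)
w2 = Bw1 = (4·4 + 4·4; 4·4 + (-1)·4) = (32, 12)
Bw2 = (176, 116)
w2·Bw2 = 7024; w2·w2 = 1168; μ ≈ 7024/1168 = 6.0137

μ ≈ 6.0137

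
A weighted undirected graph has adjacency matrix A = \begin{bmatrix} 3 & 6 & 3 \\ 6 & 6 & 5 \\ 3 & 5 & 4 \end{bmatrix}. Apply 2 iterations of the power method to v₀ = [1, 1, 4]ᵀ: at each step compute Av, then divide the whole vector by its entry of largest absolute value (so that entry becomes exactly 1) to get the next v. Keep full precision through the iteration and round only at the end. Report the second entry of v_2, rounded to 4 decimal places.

1.0000

Av0 = (21.00000, 32.00000, 24.00000); divide by 32.00000 → v1 = (0.65625, 1.00000, 0.75000)
Av1 = (10.21875, 13.68750, 9.96875); divide by 13.68750 → v2 = (0.74658, 1.00000, 0.72831)
Requested entry of v2: 438/438 = 1.0000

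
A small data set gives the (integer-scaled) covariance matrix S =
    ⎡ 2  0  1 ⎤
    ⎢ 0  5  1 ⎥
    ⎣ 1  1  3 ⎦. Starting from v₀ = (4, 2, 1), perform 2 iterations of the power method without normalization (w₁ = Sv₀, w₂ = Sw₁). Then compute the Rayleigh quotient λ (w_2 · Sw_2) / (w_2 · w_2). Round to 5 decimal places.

5.27708

w1 = Sv₀ = (2·4 + 0·2 + 1·1; 0·4 + 5·2 + 1·1; 1·4 + 1·2 + 3·1) = (9, 11, 9)
w2 = Sw1 = (2·9 + 0·11 + 1·9; 0·9 + 5·11 + 1·9; 1·9 + 1·11 + 3·9) = (27, 64, 47)
Sw2 = (101, 367, 232)
w2·Sw2 = 27·101 + 64·367 + 47·232 = 37119; w2·w2 = 27·27 + 64·64 + 47·47 = 7034
λ ≈ 37119/7034 = 5.27708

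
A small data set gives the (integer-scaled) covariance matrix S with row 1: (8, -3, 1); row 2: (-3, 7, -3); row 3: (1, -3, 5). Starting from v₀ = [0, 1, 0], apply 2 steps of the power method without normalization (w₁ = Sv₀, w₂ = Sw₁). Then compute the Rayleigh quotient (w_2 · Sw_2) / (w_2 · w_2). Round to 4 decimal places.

w1 = Sv₀ = (8·0 + (-3)·1 + 1·0; (-3)·0 + 7·1 + (-3)·0; 1·0 + (-3)·1 + 5·0) = (-3, 7, -3)
w2 = Sw1 = (8·(-3) + (-3)·7 + 1·(-3); (-3)·(-3) + 7·7 + (-3)·(-3); 1·(-3) + (-3)·7 + 5·(-3)) = (-48, 67, -39)
Sw2 = (-624, 730, -444)
w2·Sw2 = (-48)·(-624) + 67·730 + (-39)·(-444) = 96178; w2·w2 = (-48)·(-48) + 67·67 + (-39)·(-39) = 8314
λ ≈ 96178/8314 = 11.5682

λ ≈ 11.5682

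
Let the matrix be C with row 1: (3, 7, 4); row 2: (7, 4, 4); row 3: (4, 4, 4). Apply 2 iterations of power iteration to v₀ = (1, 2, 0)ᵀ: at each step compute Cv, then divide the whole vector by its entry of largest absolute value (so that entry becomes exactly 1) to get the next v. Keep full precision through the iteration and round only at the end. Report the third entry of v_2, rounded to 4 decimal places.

0.7753

Cv0 = (17.00000, 15.00000, 12.00000); divide by 17.00000 → v1 = (1.00000, 0.88235, 0.70588)
Cv1 = (12.00000, 13.35294, 10.35294); divide by 13.35294 → v2 = (0.89868, 1.00000, 0.77533)
Requested entry of v2: 176/227 = 0.7753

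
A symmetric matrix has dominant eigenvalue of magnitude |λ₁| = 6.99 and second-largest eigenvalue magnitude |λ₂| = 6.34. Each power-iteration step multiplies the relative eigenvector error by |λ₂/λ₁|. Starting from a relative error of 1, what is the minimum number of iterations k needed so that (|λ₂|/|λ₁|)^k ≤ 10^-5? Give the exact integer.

118

|λ₂/λ₁| = 6.34/6.99 = 0.90701
Need k ≥ ln(10^-5) / ln(0.90701) = -11.5129 / -0.0976 ≈ 117.958
Smallest integer k satisfying the bound: 118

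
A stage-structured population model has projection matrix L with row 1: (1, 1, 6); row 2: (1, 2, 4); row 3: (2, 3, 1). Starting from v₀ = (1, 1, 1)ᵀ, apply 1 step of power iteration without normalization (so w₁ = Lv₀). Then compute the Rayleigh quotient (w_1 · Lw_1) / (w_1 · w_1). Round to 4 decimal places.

w1 = Lv₀ = (1·1 + 1·1 + 6·1; 1·1 + 2·1 + 4·1; 2·1 + 3·1 + 1·1) = (8, 7, 6)
Lw1 = (51, 46, 43)
w1·Lw1 = 8·51 + 7·46 + 6·43 = 988; w1·w1 = 8·8 + 7·7 + 6·6 = 149
λ ≈ 988/149 = 6.6309

λ ≈ 6.6309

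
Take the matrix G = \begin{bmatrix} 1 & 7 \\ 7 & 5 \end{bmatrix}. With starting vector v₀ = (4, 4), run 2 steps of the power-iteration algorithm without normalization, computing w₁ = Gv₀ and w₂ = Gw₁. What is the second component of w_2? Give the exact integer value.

w1 = Gv₀ = (1·4 + 7·4; 7·4 + 5·4) = (32, 48)
w2 = Gw1 = (1·32 + 7·48; 7·32 + 5·48) = (368, 464)
The requested component of w2 is 464.

464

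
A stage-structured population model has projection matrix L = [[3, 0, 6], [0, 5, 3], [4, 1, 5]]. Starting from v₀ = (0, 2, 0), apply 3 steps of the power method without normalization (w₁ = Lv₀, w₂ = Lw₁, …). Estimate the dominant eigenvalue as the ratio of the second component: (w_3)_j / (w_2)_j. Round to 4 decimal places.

6.0714

w1 = Lv₀ = (3·0 + 0·2 + 6·0; 0·0 + 5·2 + 3·0; 4·0 + 1·2 + 5·0) = (0, 10, 2)
w2 = Lw1 = (3·0 + 0·10 + 6·2; 0·0 + 5·10 + 3·2; 4·0 + 1·10 + 5·2) = (12, 56, 20)
w3 = Lw2 = (156, 340, 204)
Ratio at component: 340 / 56 = 6.0714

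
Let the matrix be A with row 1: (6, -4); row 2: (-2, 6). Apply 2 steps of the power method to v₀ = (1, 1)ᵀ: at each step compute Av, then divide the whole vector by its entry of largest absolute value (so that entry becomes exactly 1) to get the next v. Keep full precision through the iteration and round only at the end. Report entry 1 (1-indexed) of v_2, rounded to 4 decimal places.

-0.2000

Av0 = (2.00000, 4.00000); divide by 4.00000 → v1 = (0.50000, 1.00000)
Av1 = (-1.00000, 5.00000); divide by 5.00000 → v2 = (-0.20000, 1.00000)
Requested entry of v2: -4/20 = -0.2000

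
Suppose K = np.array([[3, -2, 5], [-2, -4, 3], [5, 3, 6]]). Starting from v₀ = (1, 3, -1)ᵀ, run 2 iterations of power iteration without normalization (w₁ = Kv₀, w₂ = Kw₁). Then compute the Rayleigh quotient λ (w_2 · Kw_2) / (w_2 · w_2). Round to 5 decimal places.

w1 = Kv₀ = (3·1 + (-2)·3 + 5·(-1); (-2)·1 + (-4)·3 + 3·(-1); 5·1 + 3·3 + 6·(-1)) = (-8, -17, 8)
w2 = Kw1 = (3·(-8) + (-2)·(-17) + 5·8; (-2)·(-8) + (-4)·(-17) + 3·8; 5·(-8) + 3·(-17) + 6·8) = (50, 108, -43)
Kw2 = (-281, -661, 316)
w2·Kw2 = 50·(-281) + 108·(-661) + (-43)·316 = -99026; w2·w2 = 50·50 + 108·108 + (-43)·(-43) = 16013
λ ≈ -99026/16013 = -6.18410

λ ≈ -6.18410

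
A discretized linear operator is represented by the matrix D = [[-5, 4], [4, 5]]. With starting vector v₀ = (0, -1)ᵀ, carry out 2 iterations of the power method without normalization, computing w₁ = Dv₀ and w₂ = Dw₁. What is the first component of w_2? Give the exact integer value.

0

w1 = Dv₀ = ((-5)·0 + 4·(-1); 4·0 + 5·(-1)) = (-4, -5)
w2 = Dw1 = ((-5)·(-4) + 4·(-5); 4·(-4) + 5·(-5)) = (0, -41)
The requested component of w2 is 0.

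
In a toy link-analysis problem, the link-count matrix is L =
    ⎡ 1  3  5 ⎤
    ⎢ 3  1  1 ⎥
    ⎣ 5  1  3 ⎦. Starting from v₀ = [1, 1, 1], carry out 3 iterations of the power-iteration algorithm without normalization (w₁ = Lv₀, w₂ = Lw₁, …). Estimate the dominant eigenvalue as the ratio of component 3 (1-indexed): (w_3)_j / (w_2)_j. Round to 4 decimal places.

w1 = Lv₀ = (9, 5, 9)
w2 = Lw1 = (69, 41, 77)
w3 = Lw2 = (577, 325, 617)
Ratio at component: 617 / 77 = 8.0130

8.0130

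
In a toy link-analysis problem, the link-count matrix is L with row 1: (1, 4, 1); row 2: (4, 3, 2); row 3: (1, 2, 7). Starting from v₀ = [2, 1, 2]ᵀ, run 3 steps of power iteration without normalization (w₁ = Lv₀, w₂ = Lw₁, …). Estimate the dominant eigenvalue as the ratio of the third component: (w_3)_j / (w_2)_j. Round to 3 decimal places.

8.902

w1 = Lv₀ = (1·2 + 4·1 + 1·2; 4·2 + 3·1 + 2·2; 1·2 + 2·1 + 7·2) = (8, 15, 18)
w2 = Lw1 = (1·8 + 4·15 + 1·18; 4·8 + 3·15 + 2·18; 1·8 + 2·15 + 7·18) = (86, 113, 164)
w3 = Lw2 = (702, 1011, 1460)
Ratio at component: 1460 / 164 = 8.902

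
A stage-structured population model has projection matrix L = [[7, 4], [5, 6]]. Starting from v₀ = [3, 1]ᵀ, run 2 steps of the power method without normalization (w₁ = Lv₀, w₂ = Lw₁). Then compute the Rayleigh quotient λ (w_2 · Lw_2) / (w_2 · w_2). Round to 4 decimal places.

11.0135

w1 = Lv₀ = (7·3 + 4·1; 5·3 + 6·1) = (25, 21)
w2 = Lw1 = (7·25 + 4·21; 5·25 + 6·21) = (259, 251)
Lw2 = (2817, 2801)
w2·Lw2 = 259·2817 + 251·2801 = 1432654; w2·w2 = 259·259 + 251·251 = 130082
λ ≈ 1432654/130082 = 11.0135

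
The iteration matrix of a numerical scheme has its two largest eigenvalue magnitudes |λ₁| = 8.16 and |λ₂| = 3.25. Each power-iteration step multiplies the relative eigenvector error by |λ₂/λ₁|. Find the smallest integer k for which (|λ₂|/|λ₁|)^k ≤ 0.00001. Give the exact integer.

|λ₂/λ₁| = 3.25/8.16 = 0.39828
Need k ≥ ln(0.00001) / ln(0.39828) = -11.5129 / -0.9206 ≈ 12.506
Smallest integer k satisfying the bound: 13

13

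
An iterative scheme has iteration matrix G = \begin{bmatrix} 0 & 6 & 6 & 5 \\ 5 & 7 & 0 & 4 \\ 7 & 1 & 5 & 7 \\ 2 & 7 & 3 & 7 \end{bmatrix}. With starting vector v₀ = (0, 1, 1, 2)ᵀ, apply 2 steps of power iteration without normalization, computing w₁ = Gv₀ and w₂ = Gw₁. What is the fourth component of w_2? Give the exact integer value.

w1 = Gv₀ = (0·0 + 6·1 + 6·1 + 5·2; 5·0 + 7·1 + 0·1 + 4·2; 7·0 + 1·1 + 5·1 + 7·2; 2·0 + 7·1 + 3·1 + 7·2) = (22, 15, 20, 24)
w2 = Gw1 = (0·22 + 6·15 + 6·20 + 5·24; 5·22 + 7·15 + 0·20 + 4·24; 7·22 + 1·15 + 5·20 + 7·24; 2·22 + 7·15 + 3·20 + 7·24) = (330, 311, 437, 377)
The requested component of w2 is 377.

377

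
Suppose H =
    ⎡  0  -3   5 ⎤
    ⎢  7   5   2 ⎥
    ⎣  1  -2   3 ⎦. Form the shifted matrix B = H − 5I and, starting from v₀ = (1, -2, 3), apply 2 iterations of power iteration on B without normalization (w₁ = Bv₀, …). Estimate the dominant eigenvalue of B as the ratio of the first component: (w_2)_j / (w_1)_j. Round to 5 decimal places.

B = H − 5I has rows (-5, -3, 5); (7, 0, 2); (1, -2, -2)
w1 = Bv₀ = ((-5)·1 + (-3)·(-2) + 5·3; 7·1 + 0·(-2) + 2·3; 1·1 + (-2)·(-2) + (-2)·3) = (16, 13, -1)
w2 = Bw1 = ((-5)·16 + (-3)·13 + 5·(-1); 7·16 + 0·13 + 2·(-1); 1·16 + (-2)·13 + (-2)·(-1)) = (-124, 110, -8)
Ratio: -124/16 = -7.75000

-7.75000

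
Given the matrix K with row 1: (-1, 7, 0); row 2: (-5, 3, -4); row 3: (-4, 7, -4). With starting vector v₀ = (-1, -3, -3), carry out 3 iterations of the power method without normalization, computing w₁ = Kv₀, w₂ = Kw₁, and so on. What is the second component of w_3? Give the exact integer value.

w1 = Kv₀ = ((-1)·(-1) + 7·(-3) + 0·(-3); (-5)·(-1) + 3·(-3) + (-4)·(-3); (-4)·(-1) + 7·(-3) + (-4)·(-3)) = (-20, 8, -5)
w2 = Kw1 = ((-1)·(-20) + 7·8 + 0·(-5); (-5)·(-20) + 3·8 + (-4)·(-5); (-4)·(-20) + 7·8 + (-4)·(-5)) = (76, 144, 156)
w3 = Kw2 = (932, -572, 80)
The requested component of w3 is -572.

-572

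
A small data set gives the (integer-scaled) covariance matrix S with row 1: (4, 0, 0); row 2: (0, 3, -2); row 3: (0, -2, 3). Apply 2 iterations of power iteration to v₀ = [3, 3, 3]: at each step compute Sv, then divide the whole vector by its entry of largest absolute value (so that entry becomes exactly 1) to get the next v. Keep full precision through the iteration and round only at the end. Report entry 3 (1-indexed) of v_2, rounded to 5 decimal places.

0.06250

Sv0 = (12.000000, 3.000000, 3.000000); divide by 12.000000 → v1 = (1.000000, 0.250000, 0.250000)
Sv1 = (4.000000, 0.250000, 0.250000); divide by 4.000000 → v2 = (1.000000, 0.062500, 0.062500)
Requested entry of v2: 3/48 = 0.06250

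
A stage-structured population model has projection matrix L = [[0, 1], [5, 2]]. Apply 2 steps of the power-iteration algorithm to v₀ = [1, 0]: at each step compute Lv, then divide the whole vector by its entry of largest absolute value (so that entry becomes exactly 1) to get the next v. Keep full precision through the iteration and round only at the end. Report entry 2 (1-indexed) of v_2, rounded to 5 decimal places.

Lv0 = (0.000000, 5.000000); divide by 5.000000 → v1 = (0.000000, 1.000000)
Lv1 = (1.000000, 2.000000); divide by 2.000000 → v2 = (0.500000, 1.000000)
Requested entry of v2: 10/10 = 1.00000

1.00000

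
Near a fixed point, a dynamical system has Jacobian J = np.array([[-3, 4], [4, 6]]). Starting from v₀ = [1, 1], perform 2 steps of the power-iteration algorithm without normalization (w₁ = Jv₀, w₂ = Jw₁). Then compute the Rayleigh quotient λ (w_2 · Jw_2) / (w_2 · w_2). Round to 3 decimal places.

λ ≈ 7.212

w1 = Jv₀ = ((-3)·1 + 4·1; 4·1 + 6·1) = (1, 10)
w2 = Jw1 = ((-3)·1 + 4·10; 4·1 + 6·10) = (37, 64)
Jw2 = (145, 532)
w2·Jw2 = 37·145 + 64·532 = 39413; w2·w2 = 37·37 + 64·64 = 5465
λ ≈ 39413/5465 = 7.212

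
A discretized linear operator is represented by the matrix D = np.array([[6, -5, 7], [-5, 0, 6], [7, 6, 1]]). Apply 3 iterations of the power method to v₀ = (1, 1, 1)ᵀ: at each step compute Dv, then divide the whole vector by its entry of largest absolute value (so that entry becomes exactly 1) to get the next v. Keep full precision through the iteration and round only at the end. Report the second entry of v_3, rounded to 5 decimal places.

-0.18764

Dv0 = (8.000000, 1.000000, 14.000000); divide by 14.000000 → v1 = (0.571429, 0.071429, 1.000000)
Dv1 = (10.071429, 3.142857, 5.428571); divide by 10.071429 → v2 = (1.000000, 0.312057, 0.539007)
Dv2 = (8.212766, -1.765957, 9.411348); divide by 9.411348 → v3 = (0.872645, -0.187641, 1.000000)
Requested entry of v3: -249/1327 = -0.18764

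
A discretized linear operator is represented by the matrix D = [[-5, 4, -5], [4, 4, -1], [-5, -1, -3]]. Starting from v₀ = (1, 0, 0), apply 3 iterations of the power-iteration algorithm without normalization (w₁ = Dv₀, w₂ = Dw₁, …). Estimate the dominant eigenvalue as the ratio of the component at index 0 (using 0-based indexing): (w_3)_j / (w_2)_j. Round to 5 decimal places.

-7.66667

w1 = Dv₀ = ((-5)·1 + 4·0 + (-5)·0; 4·1 + 4·0 + (-1)·0; (-5)·1 + (-1)·0 + (-3)·0) = (-5, 4, -5)
w2 = Dw1 = ((-5)·(-5) + 4·4 + (-5)·(-5); 4·(-5) + 4·4 + (-1)·(-5); (-5)·(-5) + (-1)·4 + (-3)·(-5)) = (66, 1, 36)
w3 = Dw2 = (-506, 232, -439)
Ratio at component: -506 / 66 = -7.66667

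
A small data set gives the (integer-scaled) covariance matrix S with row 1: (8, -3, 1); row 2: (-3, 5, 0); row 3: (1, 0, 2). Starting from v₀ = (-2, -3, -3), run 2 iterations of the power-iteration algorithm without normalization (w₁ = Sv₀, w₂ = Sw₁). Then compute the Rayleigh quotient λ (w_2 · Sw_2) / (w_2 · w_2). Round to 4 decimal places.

w1 = Sv₀ = (-10, -9, -8)
w2 = Sw1 = (-61, -15, -26)
Sw2 = (-469, 108, -113)
w2·Sw2 = (-61)·(-469) + (-15)·108 + (-26)·(-113) = 29927; w2·w2 = (-61)·(-61) + (-15)·(-15) + (-26)·(-26) = 4622
λ ≈ 29927/4622 = 6.4749

λ ≈ 6.4749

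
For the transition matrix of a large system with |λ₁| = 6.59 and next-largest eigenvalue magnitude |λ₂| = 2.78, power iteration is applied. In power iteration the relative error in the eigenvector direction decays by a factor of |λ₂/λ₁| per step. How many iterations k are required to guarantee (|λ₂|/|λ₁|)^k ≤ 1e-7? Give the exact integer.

|λ₂/λ₁| = 2.78/6.59 = 0.42185
Need k ≥ ln(1e-7) / ln(0.42185) = -16.1181 / -0.8631 ≈ 18.675
Smallest integer k satisfying the bound: 19

19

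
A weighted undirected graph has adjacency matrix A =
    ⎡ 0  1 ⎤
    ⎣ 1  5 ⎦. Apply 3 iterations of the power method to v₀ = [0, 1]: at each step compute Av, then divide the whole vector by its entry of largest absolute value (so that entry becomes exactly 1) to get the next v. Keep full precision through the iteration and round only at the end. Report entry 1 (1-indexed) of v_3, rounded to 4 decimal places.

Av0 = (1.00000, 5.00000); divide by 5.00000 → v1 = (0.20000, 1.00000)
Av1 = (1.00000, 5.20000); divide by 5.20000 → v2 = (0.19231, 1.00000)
Av2 = (1.00000, 5.19231); divide by 5.19231 → v3 = (0.19259, 1.00000)
Requested entry of v3: 26/135 = 0.1926

0.1926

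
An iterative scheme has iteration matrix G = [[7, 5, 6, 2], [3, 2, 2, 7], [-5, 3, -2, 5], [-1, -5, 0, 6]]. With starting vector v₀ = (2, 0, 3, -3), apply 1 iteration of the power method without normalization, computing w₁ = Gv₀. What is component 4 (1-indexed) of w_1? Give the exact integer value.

w1 = Gv₀ = (7·2 + 5·0 + 6·3 + 2·(-3); 3·2 + 2·0 + 2·3 + 7·(-3); (-5)·2 + 3·0 + (-2)·3 + 5·(-3); (-1)·2 + (-5)·0 + 0·3 + 6·(-3)) = (26, -9, -31, -20)
The requested component of w1 is -20.

-20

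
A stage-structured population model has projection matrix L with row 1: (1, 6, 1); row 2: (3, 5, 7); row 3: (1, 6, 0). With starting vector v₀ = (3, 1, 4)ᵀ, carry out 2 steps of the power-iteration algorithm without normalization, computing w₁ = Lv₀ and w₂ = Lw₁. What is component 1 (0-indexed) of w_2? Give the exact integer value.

312

w1 = Lv₀ = (13, 42, 9)
w2 = Lw1 = (274, 312, 265)
The requested component of w2 is 312.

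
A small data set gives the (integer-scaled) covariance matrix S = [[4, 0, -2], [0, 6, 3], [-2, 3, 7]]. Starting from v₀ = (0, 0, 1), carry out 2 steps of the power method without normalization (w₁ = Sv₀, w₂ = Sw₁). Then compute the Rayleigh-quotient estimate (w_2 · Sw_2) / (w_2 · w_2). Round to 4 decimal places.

9.9049

w1 = Sv₀ = (4·0 + 0·0 + (-2)·1; 0·0 + 6·0 + 3·1; (-2)·0 + 3·0 + 7·1) = (-2, 3, 7)
w2 = Sw1 = (4·(-2) + 0·3 + (-2)·7; 0·(-2) + 6·3 + 3·7; (-2)·(-2) + 3·3 + 7·7) = (-22, 39, 62)
Sw2 = (-212, 420, 595)
w2·Sw2 = (-22)·(-212) + 39·420 + 62·595 = 57934; w2·w2 = (-22)·(-22) + 39·39 + 62·62 = 5849
λ ≈ 57934/5849 = 9.9049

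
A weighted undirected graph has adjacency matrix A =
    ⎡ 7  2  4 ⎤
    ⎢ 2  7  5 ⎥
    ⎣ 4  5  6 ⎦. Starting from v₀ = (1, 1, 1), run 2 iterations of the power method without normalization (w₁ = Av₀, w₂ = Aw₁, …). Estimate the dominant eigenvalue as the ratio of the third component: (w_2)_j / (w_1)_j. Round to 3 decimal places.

14.133

w1 = Av₀ = (13, 14, 15)
w2 = Aw1 = (179, 199, 212)
Ratio at component: 212 / 15 = 14.133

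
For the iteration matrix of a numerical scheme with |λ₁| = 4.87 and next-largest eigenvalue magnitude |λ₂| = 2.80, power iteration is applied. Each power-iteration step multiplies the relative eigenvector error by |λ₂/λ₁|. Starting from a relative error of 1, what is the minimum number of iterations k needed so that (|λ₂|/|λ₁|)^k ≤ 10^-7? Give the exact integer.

|λ₂/λ₁| = 2.80/4.87 = 0.57495
Need k ≥ ln(10^-7) / ln(0.57495) = -16.1181 / -0.5535 ≈ 29.122
Smallest integer k satisfying the bound: 30

30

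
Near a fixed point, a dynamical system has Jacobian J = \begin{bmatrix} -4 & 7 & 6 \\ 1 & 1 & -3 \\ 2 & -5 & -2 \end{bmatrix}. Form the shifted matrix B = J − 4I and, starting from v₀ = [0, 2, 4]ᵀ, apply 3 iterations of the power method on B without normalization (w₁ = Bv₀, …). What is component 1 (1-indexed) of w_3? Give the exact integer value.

8650

B = J − 4I has rows (-8, 7, 6); (1, -3, -3); (2, -5, -6)
w1 = Bv₀ = (38, -18, -34)
w2 = Bw1 = (-634, 194, 370)
w3 = Bw2 = (8650, -2326, -4458)
Requested component of w3: 8650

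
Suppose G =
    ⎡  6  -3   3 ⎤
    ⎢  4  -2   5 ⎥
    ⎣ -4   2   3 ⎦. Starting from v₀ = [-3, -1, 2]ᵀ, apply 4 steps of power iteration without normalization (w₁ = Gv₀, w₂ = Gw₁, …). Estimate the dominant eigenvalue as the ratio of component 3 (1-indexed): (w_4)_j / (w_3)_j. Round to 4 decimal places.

λ ≈ 3.7692

w1 = Gv₀ = (6·(-3) + (-3)·(-1) + 3·2; 4·(-3) + (-2)·(-1) + 5·2; (-4)·(-3) + 2·(-1) + 3·2) = (-9, 0, 16)
w2 = Gw1 = (6·(-9) + (-3)·0 + 3·16; 4·(-9) + (-2)·0 + 5·16; (-4)·(-9) + 2·0 + 3·16) = (-6, 44, 84)
w3 = Gw2 = (84, 308, 364)
w4 = Gw3 = (672, 1540, 1372)
Ratio at component: 1372 / 364 = 3.7692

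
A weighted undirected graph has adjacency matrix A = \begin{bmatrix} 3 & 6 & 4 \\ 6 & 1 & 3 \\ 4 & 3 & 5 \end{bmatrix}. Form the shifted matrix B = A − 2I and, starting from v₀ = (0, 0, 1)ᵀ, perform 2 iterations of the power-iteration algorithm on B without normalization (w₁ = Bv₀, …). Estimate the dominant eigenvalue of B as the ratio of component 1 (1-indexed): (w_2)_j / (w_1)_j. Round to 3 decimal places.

μ ≈ 8.500

B = A − 2I has rows (1, 6, 4); (6, -1, 3); (4, 3, 3)
w1 = Bv₀ = (1·0 + 6·0 + 4·1; 6·0 + (-1)·0 + 3·1; 4·0 + 3·0 + 3·1) = (4, 3, 3)
w2 = Bw1 = (1·4 + 6·3 + 4·3; 6·4 + (-1)·3 + 3·3; 4·4 + 3·3 + 3·3) = (34, 30, 34)
Ratio: 34/4 = 8.500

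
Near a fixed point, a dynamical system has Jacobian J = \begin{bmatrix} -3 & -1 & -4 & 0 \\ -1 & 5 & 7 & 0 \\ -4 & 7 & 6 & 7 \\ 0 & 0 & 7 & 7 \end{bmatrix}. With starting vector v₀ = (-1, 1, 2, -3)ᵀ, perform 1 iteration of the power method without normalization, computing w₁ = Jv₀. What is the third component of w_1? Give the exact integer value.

2

w1 = Jv₀ = (-6, 20, 2, -7)
The requested component of w1 is 2.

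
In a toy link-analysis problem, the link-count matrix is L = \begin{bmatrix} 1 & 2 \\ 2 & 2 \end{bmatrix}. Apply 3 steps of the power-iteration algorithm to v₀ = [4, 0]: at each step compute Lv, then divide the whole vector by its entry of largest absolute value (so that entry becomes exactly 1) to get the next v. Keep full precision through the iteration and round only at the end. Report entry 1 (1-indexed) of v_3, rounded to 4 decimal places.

0.7727

Lv0 = (4.00000, 8.00000); divide by 8.00000 → v1 = (0.50000, 1.00000)
Lv1 = (2.50000, 3.00000); divide by 3.00000 → v2 = (0.83333, 1.00000)
Lv2 = (2.83333, 3.66667); divide by 3.66667 → v3 = (0.77273, 1.00000)
Requested entry of v3: 68/88 = 0.7727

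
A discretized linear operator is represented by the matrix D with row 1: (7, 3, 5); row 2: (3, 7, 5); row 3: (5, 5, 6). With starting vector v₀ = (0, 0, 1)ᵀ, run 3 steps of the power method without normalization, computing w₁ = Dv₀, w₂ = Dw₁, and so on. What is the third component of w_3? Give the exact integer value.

w1 = Dv₀ = (7·0 + 3·0 + 5·1; 3·0 + 7·0 + 5·1; 5·0 + 5·0 + 6·1) = (5, 5, 6)
w2 = Dw1 = (7·5 + 3·5 + 5·6; 3·5 + 7·5 + 5·6; 5·5 + 5·5 + 6·6) = (80, 80, 86)
w3 = Dw2 = (1230, 1230, 1316)
The requested component of w3 is 1316.

1316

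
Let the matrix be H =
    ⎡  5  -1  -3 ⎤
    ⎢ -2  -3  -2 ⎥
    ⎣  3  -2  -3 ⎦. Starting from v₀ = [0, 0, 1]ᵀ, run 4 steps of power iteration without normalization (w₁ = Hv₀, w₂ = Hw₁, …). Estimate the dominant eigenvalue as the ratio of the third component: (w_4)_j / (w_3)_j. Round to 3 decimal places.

w1 = Hv₀ = (-3, -2, -3)
w2 = Hw1 = (-4, 18, 4)
w3 = Hw2 = (-50, -54, -60)
w4 = Hw3 = (-16, 382, 138)
Ratio at component: 138 / -60 = -2.300

-2.300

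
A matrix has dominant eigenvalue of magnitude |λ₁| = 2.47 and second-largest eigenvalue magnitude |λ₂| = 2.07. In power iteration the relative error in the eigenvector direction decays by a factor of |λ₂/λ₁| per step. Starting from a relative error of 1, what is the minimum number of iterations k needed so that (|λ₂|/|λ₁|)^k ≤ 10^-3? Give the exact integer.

|λ₂/λ₁| = 2.07/2.47 = 0.83806
Need k ≥ ln(10^-3) / ln(0.83806) = -6.9078 / -0.1767 ≈ 39.100
Smallest integer k satisfying the bound: 40

40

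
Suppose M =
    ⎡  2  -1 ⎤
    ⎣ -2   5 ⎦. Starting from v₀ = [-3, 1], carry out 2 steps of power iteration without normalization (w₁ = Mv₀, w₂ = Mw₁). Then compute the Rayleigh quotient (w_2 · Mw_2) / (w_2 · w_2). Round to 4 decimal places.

λ ≈ 5.6127

w1 = Mv₀ = (2·(-3) + (-1)·1; (-2)·(-3) + 5·1) = (-7, 11)
w2 = Mw1 = (2·(-7) + (-1)·11; (-2)·(-7) + 5·11) = (-25, 69)
Mw2 = (-119, 395)
w2·Mw2 = (-25)·(-119) + 69·395 = 30230; w2·w2 = (-25)·(-25) + 69·69 = 5386
λ ≈ 30230/5386 = 5.6127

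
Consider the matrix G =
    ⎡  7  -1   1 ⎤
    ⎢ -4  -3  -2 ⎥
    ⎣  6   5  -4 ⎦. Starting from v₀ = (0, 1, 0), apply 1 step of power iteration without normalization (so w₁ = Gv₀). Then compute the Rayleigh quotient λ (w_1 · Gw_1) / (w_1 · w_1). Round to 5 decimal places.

w1 = Gv₀ = (7·0 + (-1)·1 + 1·0; (-4)·0 + (-3)·1 + (-2)·0; 6·0 + 5·1 + (-4)·0) = (-1, -3, 5)
Gw1 = (1, 3, -41)
w1·Gw1 = (-1)·1 + (-3)·3 + 5·(-41) = -215; w1·w1 = (-1)·(-1) + (-3)·(-3) + 5·5 = 35
λ ≈ -215/35 = -6.14286

-6.14286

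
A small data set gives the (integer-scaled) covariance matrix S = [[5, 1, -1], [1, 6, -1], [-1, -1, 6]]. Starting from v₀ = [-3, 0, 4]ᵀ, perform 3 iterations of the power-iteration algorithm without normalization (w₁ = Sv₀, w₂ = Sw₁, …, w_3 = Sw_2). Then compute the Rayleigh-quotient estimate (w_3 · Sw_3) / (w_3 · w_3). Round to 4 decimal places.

w1 = Sv₀ = (-19, -7, 27)
w2 = Sw1 = (-129, -88, 188)
w3 = Sw2 = (-921, -845, 1345)
Sw3 = (-6795, -7336, 9836)
w3·Sw3 = (-921)·(-6795) + (-845)·(-7336) + 1345·9836 = 25686535; w3·w3 = (-921)·(-921) + (-845)·(-845) + 1345·1345 = 3371291
λ ≈ 25686535/3371291 = 7.6192

λ ≈ 7.6192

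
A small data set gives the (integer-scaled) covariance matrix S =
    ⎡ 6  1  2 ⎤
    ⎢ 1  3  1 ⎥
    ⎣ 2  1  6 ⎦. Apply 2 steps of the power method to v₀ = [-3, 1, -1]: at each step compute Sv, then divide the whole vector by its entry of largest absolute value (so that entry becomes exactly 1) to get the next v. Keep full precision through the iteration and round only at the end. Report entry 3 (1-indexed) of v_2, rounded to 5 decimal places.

Sv0 = (-19.000000, -1.000000, -11.000000); divide by -19.000000 → v1 = (1.000000, 0.052632, 0.578947)
Sv1 = (7.210526, 1.736842, 5.526316); divide by 7.210526 → v2 = (1.000000, 0.240876, 0.766423)
Requested entry of v2: -105/-137 = 0.76642

0.76642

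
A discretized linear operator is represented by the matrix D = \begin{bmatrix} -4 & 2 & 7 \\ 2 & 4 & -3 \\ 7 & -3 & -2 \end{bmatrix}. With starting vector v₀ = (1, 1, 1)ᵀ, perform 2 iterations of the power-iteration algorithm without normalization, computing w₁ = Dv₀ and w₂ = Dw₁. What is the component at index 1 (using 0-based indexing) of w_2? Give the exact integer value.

w1 = Dv₀ = (5, 3, 2)
w2 = Dw1 = (0, 16, 22)
The requested component of w2 is 16.

16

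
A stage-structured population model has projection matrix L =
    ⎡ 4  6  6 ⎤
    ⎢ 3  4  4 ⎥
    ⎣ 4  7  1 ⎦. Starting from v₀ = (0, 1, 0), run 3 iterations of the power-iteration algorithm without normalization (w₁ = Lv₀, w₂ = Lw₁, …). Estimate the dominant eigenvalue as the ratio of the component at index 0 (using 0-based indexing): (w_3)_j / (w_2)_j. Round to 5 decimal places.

12.06667

w1 = Lv₀ = (4·0 + 6·1 + 6·0; 3·0 + 4·1 + 4·0; 4·0 + 7·1 + 1·0) = (6, 4, 7)
w2 = Lw1 = (4·6 + 6·4 + 6·7; 3·6 + 4·4 + 4·7; 4·6 + 7·4 + 1·7) = (90, 62, 59)
w3 = Lw2 = (1086, 754, 853)
Ratio at component: 1086 / 90 = 12.06667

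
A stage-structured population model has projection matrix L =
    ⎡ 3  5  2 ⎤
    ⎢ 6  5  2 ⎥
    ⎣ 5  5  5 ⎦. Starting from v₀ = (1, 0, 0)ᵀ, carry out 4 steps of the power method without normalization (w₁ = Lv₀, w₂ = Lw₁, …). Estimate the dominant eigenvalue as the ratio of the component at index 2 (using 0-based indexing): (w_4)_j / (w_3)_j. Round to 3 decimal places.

12.350

w1 = Lv₀ = (3·1 + 5·0 + 2·0; 6·1 + 5·0 + 2·0; 5·1 + 5·0 + 5·0) = (3, 6, 5)
w2 = Lw1 = (3·3 + 5·6 + 2·5; 6·3 + 5·6 + 2·5; 5·3 + 5·6 + 5·5) = (49, 58, 70)
w3 = Lw2 = (577, 724, 885)
w4 = Lw3 = (7121, 8852, 10930)
Ratio at component: 10930 / 885 = 12.350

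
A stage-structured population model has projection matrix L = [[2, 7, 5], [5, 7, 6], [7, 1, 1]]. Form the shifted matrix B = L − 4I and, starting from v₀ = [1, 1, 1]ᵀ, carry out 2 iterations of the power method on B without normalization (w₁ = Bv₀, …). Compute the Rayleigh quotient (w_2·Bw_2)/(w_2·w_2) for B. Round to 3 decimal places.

B = L − 4I has rows (-2, 7, 5); (5, 3, 6); (7, 1, -3)
w1 = Bv₀ = (10, 14, 5)
w2 = Bw1 = (103, 122, 69)
Bw2 = (993, 1295, 636)
w2·Bw2 = 304153; w2·w2 = 30254; μ ≈ 304153/30254 = 10.053

10.053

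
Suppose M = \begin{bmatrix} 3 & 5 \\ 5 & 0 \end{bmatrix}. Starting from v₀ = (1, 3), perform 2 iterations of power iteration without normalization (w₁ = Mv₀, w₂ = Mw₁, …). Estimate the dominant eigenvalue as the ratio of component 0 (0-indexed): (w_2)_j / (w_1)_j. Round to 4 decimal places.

λ ≈ 4.3889

w1 = Mv₀ = (3·1 + 5·3; 5·1 + 0·3) = (18, 5)
w2 = Mw1 = (3·18 + 5·5; 5·18 + 0·5) = (79, 90)
Ratio at component: 79 / 18 = 4.3889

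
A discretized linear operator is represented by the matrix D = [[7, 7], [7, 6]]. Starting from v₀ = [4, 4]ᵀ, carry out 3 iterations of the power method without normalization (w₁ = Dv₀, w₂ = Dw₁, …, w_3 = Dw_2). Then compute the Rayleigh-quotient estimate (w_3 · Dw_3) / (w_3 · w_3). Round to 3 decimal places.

w1 = Dv₀ = (56, 52)
w2 = Dw1 = (756, 704)
w3 = Dw2 = (10220, 9516)
Dw3 = (138152, 128636)
w3·Dw3 = 10220·138152 + 9516·128636 = 2636013616; w3·w3 = 10220·10220 + 9516·9516 = 195002656
λ ≈ 2636013616/195002656 = 13.518

13.518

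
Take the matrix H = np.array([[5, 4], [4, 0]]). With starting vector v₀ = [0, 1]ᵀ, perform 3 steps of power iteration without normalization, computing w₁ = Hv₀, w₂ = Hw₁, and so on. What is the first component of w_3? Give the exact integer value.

164

w1 = Hv₀ = (4, 0)
w2 = Hw1 = (20, 16)
w3 = Hw2 = (164, 80)
The requested component of w3 is 164.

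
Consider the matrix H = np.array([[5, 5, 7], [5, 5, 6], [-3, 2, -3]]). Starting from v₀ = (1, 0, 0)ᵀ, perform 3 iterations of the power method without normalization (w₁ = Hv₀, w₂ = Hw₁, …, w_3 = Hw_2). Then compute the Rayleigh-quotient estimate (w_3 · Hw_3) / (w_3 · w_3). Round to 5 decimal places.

w1 = Hv₀ = (5·1 + 5·0 + 7·0; 5·1 + 5·0 + 6·0; (-3)·1 + 2·0 + (-3)·0) = (5, 5, -3)
w2 = Hw1 = (5·5 + 5·5 + 7·(-3); 5·5 + 5·5 + 6·(-3); (-3)·5 + 2·5 + (-3)·(-3)) = (29, 32, 4)
w3 = Hw2 = (333, 329, -35)
Hw3 = (3065, 3100, -236)
w3·Hw3 = 333·3065 + 329·3100 + (-35)·(-236) = 2048805; w3·w3 = 333·333 + 329·329 + (-35)·(-35) = 220355
λ ≈ 2048805/220355 = 9.29775

9.29775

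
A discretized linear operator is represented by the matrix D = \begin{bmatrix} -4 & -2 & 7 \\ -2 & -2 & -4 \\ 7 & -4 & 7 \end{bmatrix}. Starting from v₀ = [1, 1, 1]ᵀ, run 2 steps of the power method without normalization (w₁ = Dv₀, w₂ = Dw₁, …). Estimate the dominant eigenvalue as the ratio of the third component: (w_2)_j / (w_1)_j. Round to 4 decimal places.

λ ≈ 10.9000

w1 = Dv₀ = ((-4)·1 + (-2)·1 + 7·1; (-2)·1 + (-2)·1 + (-4)·1; 7·1 + (-4)·1 + 7·1) = (1, -8, 10)
w2 = Dw1 = ((-4)·1 + (-2)·(-8) + 7·10; (-2)·1 + (-2)·(-8) + (-4)·10; 7·1 + (-4)·(-8) + 7·10) = (82, -26, 109)
Ratio at component: 109 / 10 = 10.9000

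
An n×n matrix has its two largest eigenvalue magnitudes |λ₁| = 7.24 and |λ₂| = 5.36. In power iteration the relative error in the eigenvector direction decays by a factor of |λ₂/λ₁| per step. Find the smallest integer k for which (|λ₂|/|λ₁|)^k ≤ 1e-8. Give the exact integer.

62

|λ₂/λ₁| = 5.36/7.24 = 0.74033
Need k ≥ ln(1e-8) / ln(0.74033) = -18.4207 / -0.3007 ≈ 61.268
Smallest integer k satisfying the bound: 62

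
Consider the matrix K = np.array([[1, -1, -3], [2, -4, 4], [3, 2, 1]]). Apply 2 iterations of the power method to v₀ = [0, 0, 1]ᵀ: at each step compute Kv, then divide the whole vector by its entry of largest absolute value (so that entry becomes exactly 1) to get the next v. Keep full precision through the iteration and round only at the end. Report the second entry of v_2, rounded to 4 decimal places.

Kv0 = (-3.00000, 4.00000, 1.00000); divide by 4.00000 → v1 = (-0.75000, 1.00000, 0.25000)
Kv1 = (-2.50000, -4.50000, 0.00000); divide by -4.50000 → v2 = (0.55556, 1.00000, 0.00000)
Requested entry of v2: -18/-18 = 1.0000

1.0000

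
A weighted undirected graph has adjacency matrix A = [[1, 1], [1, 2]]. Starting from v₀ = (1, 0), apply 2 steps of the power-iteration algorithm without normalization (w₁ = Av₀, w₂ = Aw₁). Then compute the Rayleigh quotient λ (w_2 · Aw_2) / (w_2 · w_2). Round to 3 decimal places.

2.615

w1 = Av₀ = (1·1 + 1·0; 1·1 + 2·0) = (1, 1)
w2 = Aw1 = (1·1 + 1·1; 1·1 + 2·1) = (2, 3)
Aw2 = (5, 8)
w2·Aw2 = 2·5 + 3·8 = 34; w2·w2 = 2·2 + 3·3 = 13
λ ≈ 34/13 = 2.615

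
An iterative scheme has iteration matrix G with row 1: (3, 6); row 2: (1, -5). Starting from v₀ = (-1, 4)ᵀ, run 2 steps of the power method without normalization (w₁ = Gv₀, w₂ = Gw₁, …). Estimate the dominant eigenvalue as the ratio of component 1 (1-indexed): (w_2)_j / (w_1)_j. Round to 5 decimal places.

λ ≈ -3.00000

w1 = Gv₀ = (3·(-1) + 6·4; 1·(-1) + (-5)·4) = (21, -21)
w2 = Gw1 = (3·21 + 6·(-21); 1·21 + (-5)·(-21)) = (-63, 126)
Ratio at component: -63 / 21 = -3.00000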